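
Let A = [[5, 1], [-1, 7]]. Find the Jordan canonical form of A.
J = [[6, 1], [0, 6]]

The characteristic polynomial is det(xI - A) = (x - 6)^2, so the eigenvalues are 6 (algebraic multiplicity 2).

For λ = 6: rank(A - 6I) = 1, rank((A - 6I)^2) = 0. The eigenspace has dimension 2 - 1 = 1, so there is 1 Jordan block; the rank sequence gives block sizes [2].

Assembling the blocks gives the Jordan form J above.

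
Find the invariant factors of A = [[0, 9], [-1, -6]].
The Jordan structure of A has elementary divisors (x + 3)^2. Arranging the block sizes at each eigenvalue in decreasing order and taking row products gives the invariant factors.

Invariant factors (smallest first, each dividing the next): (x + 3)^2.

Check: the last factor (x + 3)^2 is the minimal polynomial, and the product (x + 3)^2 is the characteristic polynomial.

(x + 3)^2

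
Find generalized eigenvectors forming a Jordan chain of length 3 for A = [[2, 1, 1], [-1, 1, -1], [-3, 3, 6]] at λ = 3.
v_1 = [[-3, 6, -8]]^T, v_2 = [[1, -1, 3]]^T, v_3 = [[1, -2, 3]]^T

We seek v_1 ∈ ker((A - 3I)^3) \ ker((A - 3I)^2), then set v_{i+1} = (A - 3I) v_i.

One such chain is v_1 = [[-3, 6, -8]]^T, v_2 = [[1, -1, 3]]^T, v_3 = [[1, -2, 3]]^T. Check: (A - 3I) v_3 = [[0, 0, 0]]^T = 0.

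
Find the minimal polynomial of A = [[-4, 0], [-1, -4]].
The characteristic polynomial factors as (x + 4)^2. The minimal polynomial is ∏(x - λ)^{k_λ} where k_λ is the size of the largest Jordan block at λ.

For λ = -4: rank(A + 4I) = 1, and the largest Jordan block has size 2 (the smallest k with rank((A + 4I)^k) = rank((A + 4I)^(k+1))).

So m_A(x) = (x + 4)^2.

m_A(x) = (x + 4)^2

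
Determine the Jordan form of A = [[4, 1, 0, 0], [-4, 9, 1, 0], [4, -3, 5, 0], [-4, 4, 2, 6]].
The characteristic polynomial is det(xI - A) = (x - 6)^4, so the eigenvalues are 6 (algebraic multiplicity 4).

For λ = 6: rank(A - 6I) = 2, rank((A - 6I)^2) = 1, rank((A - 6I)^3) = 0. The eigenspace has dimension 4 - 2 = 2, so there are 2 Jordan blocks; the rank sequence gives block sizes [3, 1].

Assembling the blocks gives the Jordan form J above.

J = [[6, 1, 0, 0], [0, 6, 1, 0], [0, 0, 6, 0], [0, 0, 0, 6]]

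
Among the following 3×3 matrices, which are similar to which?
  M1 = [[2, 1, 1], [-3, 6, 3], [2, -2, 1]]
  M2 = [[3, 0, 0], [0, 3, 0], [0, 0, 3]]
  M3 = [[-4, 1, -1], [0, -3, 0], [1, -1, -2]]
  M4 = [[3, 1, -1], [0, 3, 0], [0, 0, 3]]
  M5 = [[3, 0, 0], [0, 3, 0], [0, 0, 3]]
Characteristic polynomials: χ_{M1} = (x - 3)^3, χ_{M2} = (x - 3)^3, χ_{M3} = (x + 3)^3, χ_{M4} = (x - 3)^3, χ_{M5} = (x - 3)^3.

{M1, M4}: invariant factors x - 3, (x - 3)^2.

{M2, M5}: invariant factors x - 3, x - 3, x - 3.

{M3}: invariant factors x + 3, (x + 3)^2.

Matrices are similar if and only if their invariant-factor lists agree; the partition into similarity classes is {M1, M4}, {M2, M5}, {M3}.

3 classes: {M1, M4}, {M2, M5}, {M3}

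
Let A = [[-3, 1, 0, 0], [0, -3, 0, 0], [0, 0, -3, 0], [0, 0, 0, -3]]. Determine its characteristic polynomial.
χ_A(x) = (x + 3)^4

xI - A = [[x + 3, -1, 0, 0], [0, x + 3, 0, 0], [0, 0, x + 3, 0], [0, 0, 0, x + 3]].

Expanding det(xI - A) along the first row:
det(xI - A) = + (x + 3)·det([[x + 3, 0, 0], [0, x + 3, 0], [0, 0, x + 3]]) - (-1)·det([[0, 0, 0], [0, x + 3, 0], [0, 0, x + 3]]) + (0)·det([[0, x + 3, 0], [0, 0, 0], [0, 0, x + 3]]) - (0)·det([[0, x + 3, 0], [0, 0, x + 3], [0, 0, 0]]).

Evaluating gives χ_A(x) = x^4 + 12x^3 + 54x^2 + 108x + 81 = (x + 3)^4.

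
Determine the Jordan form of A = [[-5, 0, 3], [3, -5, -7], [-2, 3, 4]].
The characteristic polynomial is det(xI - A) = (x + 2)^3, so the eigenvalues are -2 (algebraic multiplicity 3).

For λ = -2: rank(A + 2I) = 2, rank((A + 2I)^2) = 1, rank((A + 2I)^3) = 0. The eigenspace has dimension 3 - 2 = 1, so there is 1 Jordan block; the rank sequence gives block sizes [3].

Assembling the blocks gives the Jordan form J above.

J = [[-2, 1, 0], [0, -2, 1], [0, 0, -2]]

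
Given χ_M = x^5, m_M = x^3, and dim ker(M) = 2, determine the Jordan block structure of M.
λ = 0: algebraic multiplicity 5 (exponent in χ_M), largest block size 3 (exponent in m_M), 2 blocks (geometric multiplicity). These force block sizes [3, 2].

Jordan blocks: (0, 3), (0, 2)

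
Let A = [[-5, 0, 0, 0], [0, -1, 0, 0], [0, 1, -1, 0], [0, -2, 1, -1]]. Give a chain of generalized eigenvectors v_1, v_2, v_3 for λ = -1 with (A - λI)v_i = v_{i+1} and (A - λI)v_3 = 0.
We seek v_1 ∈ ker((A + I)^3) \ ker((A + I)^2), then set v_{i+1} = (A + I) v_i.

One such chain is v_1 = [[0, 1, 0, 1]]^T, v_2 = [[0, 0, 1, -2]]^T, v_3 = [[0, 0, 0, 1]]^T. Check: (A + I) v_3 = [[0, 0, 0, 0]]^T = 0.

v_1 = [[0, 1, 0, 1]]^T, v_2 = [[0, 0, 1, -2]]^T, v_3 = [[0, 0, 0, 1]]^T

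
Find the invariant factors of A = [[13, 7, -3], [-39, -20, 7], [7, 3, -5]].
The Jordan structure of A has elementary divisors (x + 4)^3. Arranging the block sizes at each eigenvalue in decreasing order and taking row products gives the invariant factors.

Invariant factors (smallest first, each dividing the next): (x + 4)^3.

Check: the last factor (x + 4)^3 is the minimal polynomial, and the product (x + 4)^3 is the characteristic polynomial.

(x + 4)^3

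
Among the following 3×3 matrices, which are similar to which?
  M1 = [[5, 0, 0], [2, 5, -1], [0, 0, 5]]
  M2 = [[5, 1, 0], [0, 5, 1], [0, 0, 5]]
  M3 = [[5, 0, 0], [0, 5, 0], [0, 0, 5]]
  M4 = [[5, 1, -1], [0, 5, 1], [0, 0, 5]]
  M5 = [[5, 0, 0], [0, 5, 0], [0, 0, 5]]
3 classes: {M1}, {M2, M4}, {M3, M5}

Characteristic polynomials: χ_{M1} = (x - 5)^3, χ_{M2} = (x - 5)^3, χ_{M3} = (x - 5)^3, χ_{M4} = (x - 5)^3, χ_{M5} = (x - 5)^3.

{M1}: invariant factors x - 5, (x - 5)^2.

{M2, M4}: invariant factors (x - 5)^3.

{M3, M5}: invariant factors x - 5, x - 5, x - 5.

Matrices are similar if and only if their invariant-factor lists agree; the partition into similarity classes is {M1}, {M2, M4}, {M3, M5}.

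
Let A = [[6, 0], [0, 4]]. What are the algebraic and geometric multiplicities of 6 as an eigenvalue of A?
algebraic multiplicity 1, geometric multiplicity 1

The characteristic polynomial is (x - 6)(x - 4), so the factor x - 6 appears with exponent 1: the algebraic multiplicity is 1.

rank(A - 6I) = 1, so the eigenspace has dimension 2 - 1 = 1: the geometric multiplicity is 1.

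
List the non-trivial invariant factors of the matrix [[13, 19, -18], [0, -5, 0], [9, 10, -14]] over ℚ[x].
The Jordan structure of A has elementary divisors (x + 5)^2, (x - 4). Arranging the block sizes at each eigenvalue in decreasing order and taking row products gives the invariant factors.

Invariant factors (smallest first, each dividing the next): (x - 4)(x + 5)^2.

Check: the last factor (x - 4)(x + 5)^2 is the minimal polynomial, and the product (x - 4)(x + 5)^2 is the characteristic polynomial.

(x - 4)(x + 5)^2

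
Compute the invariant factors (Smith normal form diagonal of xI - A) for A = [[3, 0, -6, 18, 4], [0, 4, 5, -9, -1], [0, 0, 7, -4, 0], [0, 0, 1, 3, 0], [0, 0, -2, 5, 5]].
The Jordan structure of A has elementary divisors (x - 3), (x - 4), (x - 5)^3. Arranging the block sizes at each eigenvalue in decreasing order and taking row products gives the invariant factors.

Invariant factors (smallest first, each dividing the next): (x - 5)^3(x - 4)(x - 3).

Check: the last factor (x - 5)^3(x - 4)(x - 3) is the minimal polynomial, and the product (x - 5)^3(x - 4)(x - 3) is the characteristic polynomial.

(x - 5)^3(x - 4)(x - 3)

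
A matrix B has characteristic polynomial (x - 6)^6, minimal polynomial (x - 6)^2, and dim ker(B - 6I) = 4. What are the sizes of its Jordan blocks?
λ = 6: algebraic multiplicity 6 (exponent in χ_B), largest block size 2 (exponent in m_B), 4 blocks (geometric multiplicity). These force block sizes [2, 2, 1, 1].

Jordan blocks: (6, 2), (6, 2), (6, 1), (6, 1)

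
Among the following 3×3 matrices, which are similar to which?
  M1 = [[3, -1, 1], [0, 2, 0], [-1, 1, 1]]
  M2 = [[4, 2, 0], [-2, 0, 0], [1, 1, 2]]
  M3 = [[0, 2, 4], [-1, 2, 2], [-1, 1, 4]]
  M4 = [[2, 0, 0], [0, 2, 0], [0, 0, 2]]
Characteristic polynomials: χ_{M1} = (x - 2)^3, χ_{M2} = (x - 2)^3, χ_{M3} = (x - 2)^3, χ_{M4} = (x - 2)^3.

{M1, M2}: invariant factors x - 2, (x - 2)^2.

{M3}: invariant factors (x - 2)^3.

{M4}: invariant factors x - 2, x - 2, x - 2.

Matrices are similar if and only if their invariant-factor lists agree; the partition into similarity classes is {M1, M2}, {M3}, {M4}.

3 classes: {M1, M2}, {M3}, {M4}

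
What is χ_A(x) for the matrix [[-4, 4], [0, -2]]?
χ_A(x) = (x + 2)(x + 4)

xI - A = [[x + 4, -4], [0, x + 2]].

Expanding det(xI - A) along the first row:
det(xI - A) = + (x + 4)·det([[x + 2]]) - (-4)·det([[0]]).

Evaluating gives χ_A(x) = x^2 + 6x + 8 = (x + 2)(x + 4).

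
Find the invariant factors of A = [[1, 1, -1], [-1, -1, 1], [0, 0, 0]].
The Jordan structure of A has elementary divisors x^2, x. Arranging the block sizes at each eigenvalue in decreasing order and taking row products gives the invariant factors.

Invariant factors (smallest first, each dividing the next): x, x^2.

Check: the last factor x^2 is the minimal polynomial, and the product x^3 is the characteristic polynomial.

x, x^2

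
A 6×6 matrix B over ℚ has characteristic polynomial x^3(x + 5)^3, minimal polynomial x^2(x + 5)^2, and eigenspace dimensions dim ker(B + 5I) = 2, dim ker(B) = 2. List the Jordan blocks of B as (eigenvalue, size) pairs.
Jordan blocks: (-5, 2), (-5, 1), (0, 2), (0, 1)

λ = -5: algebraic multiplicity 3 (exponent in χ_B), largest block size 2 (exponent in m_B), 2 blocks (geometric multiplicity). These force block sizes [2, 1].
λ = 0: algebraic multiplicity 3 (exponent in χ_B), largest block size 2 (exponent in m_B), 2 blocks (geometric multiplicity). These force block sizes [2, 1].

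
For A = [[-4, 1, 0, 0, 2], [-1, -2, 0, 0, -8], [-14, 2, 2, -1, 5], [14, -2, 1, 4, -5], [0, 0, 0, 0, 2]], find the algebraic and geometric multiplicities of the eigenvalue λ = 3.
algebraic multiplicity 2, geometric multiplicity 1

The characteristic polynomial is (x - 3)^2(x - 2)(x + 3)^2, so the factor x - 3 appears with exponent 2: the algebraic multiplicity is 2.

rank(A - 3I) = 4, so the eigenspace has dimension 5 - 4 = 1: the geometric multiplicity is 1.

Since 1 < 2, A is not diagonalizable.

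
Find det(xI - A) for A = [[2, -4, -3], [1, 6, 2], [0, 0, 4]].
χ_A(x) = (x - 4)^3

xI - A = [[x - 2, 4, 3], [-1, x - 6, -2], [0, 0, x - 4]].

Expanding det(xI - A) along the first row:
det(xI - A) = + (x - 2)·det([[x - 6, -2], [0, x - 4]]) - (4)·det([[-1, -2], [0, x - 4]]) + (3)·det([[-1, x - 6], [0, 0]]).

Evaluating gives χ_A(x) = x^3 - 12x^2 + 48x - 64 = (x - 4)^3.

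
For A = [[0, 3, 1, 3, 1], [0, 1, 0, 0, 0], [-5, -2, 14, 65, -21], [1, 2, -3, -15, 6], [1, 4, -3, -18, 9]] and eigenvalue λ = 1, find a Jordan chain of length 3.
v_1 = [[0, 1, -2, 0, -1]]^T, v_2 = [[0, 0, -7, 2, 2]]^T, v_3 = [[1, 0, -3, 1, 1]]^T

We seek v_1 ∈ ker((A - I)^3) \ ker((A - I)^2), then set v_{i+1} = (A - I) v_i.

One such chain is v_1 = [[0, 1, -2, 0, -1]]^T, v_2 = [[0, 0, -7, 2, 2]]^T, v_3 = [[1, 0, -3, 1, 1]]^T. Check: (A - I) v_3 = [[0, 0, 0, 0, 0]]^T = 0.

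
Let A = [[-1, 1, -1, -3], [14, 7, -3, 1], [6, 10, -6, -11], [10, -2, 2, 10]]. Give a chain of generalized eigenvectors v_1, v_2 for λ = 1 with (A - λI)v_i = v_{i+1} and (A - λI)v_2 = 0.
We seek v_1 ∈ ker((A - I)^2) \ ker(A - I), then set v_{i+1} = (A - I) v_i.

One such chain is v_1 = [[1, -1, 2, -2]]^T, v_2 = [[1, 0, 4, -2]]^T. Check: (A - I) v_2 = [[0, 0, 0, 0]]^T = 0.

v_1 = [[1, -1, 2, -2]]^T, v_2 = [[1, 0, 4, -2]]^T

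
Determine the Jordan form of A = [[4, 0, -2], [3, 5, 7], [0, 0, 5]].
J = [[4, 0, 0], [0, 5, 1], [0, 0, 5]]

The characteristic polynomial is det(xI - A) = (x - 5)^2(x - 4), so the eigenvalues are 4 (algebraic multiplicity 1), 5 (algebraic multiplicity 2).

For λ = 4: algebraic multiplicity 1 gives one 1×1 block.

For λ = 5: rank(A - 5I) = 2, rank((A - 5I)^2) = 1. The eigenspace has dimension 3 - 2 = 1, so there is 1 Jordan block; the rank sequence gives block sizes [2].

Assembling the blocks gives the Jordan form J above.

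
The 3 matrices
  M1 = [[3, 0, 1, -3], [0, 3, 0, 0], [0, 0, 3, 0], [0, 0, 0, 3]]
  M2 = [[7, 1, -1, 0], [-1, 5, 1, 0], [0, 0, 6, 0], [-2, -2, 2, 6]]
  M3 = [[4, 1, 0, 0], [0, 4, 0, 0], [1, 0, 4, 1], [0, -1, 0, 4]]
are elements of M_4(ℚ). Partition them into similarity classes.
3 classes: {M1}, {M2}, {M3}

Characteristic polynomials: χ_{M1} = (x - 3)^4, χ_{M2} = (x - 6)^4, χ_{M3} = (x - 4)^4.

{M1}: invariant factors x - 3, x - 3, (x - 3)^2.

{M2}: invariant factors x - 6, x - 6, (x - 6)^2.

{M3}: invariant factors (x - 4)^2, (x - 4)^2.

Matrices are similar if and only if their invariant-factor lists agree; the partition into similarity classes is {M1}, {M2}, {M3}.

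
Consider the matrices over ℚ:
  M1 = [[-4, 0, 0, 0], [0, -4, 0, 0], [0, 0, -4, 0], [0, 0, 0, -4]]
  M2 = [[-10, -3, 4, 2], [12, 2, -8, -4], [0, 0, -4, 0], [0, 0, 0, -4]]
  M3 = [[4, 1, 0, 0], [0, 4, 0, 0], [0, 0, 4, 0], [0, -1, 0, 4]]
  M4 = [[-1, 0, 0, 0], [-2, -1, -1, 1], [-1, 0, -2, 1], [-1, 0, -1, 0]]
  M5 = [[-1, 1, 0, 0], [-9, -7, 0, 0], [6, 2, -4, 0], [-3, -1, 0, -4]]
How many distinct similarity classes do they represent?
4 classes: {M1}, {M2, M5}, {M3}, {M4}

Characteristic polynomials: χ_{M1} = (x + 4)^4, χ_{M2} = (x + 4)^4, χ_{M3} = (x - 4)^4, χ_{M4} = (x + 1)^4, χ_{M5} = (x + 4)^4.

{M1}: invariant factors x + 4, x + 4, x + 4, x + 4.

{M2, M5}: invariant factors x + 4, x + 4, (x + 4)^2.

{M3}: invariant factors x - 4, x - 4, (x - 4)^2.

{M4}: invariant factors (x + 1)^2, (x + 1)^2.

Matrices are similar if and only if their invariant-factor lists agree; the partition into similarity classes is {M1}, {M2, M5}, {M3}, {M4}.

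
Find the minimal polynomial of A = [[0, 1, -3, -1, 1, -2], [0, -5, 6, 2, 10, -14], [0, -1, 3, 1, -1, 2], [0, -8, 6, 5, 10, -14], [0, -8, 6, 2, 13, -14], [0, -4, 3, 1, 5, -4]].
The characteristic polynomial factors as x^2(x - 3)^4. The minimal polynomial is ∏(x - λ)^{k_λ} where k_λ is the size of the largest Jordan block at λ.

For λ = 0: rank(A) = 4, and the largest Jordan block has size 1 (the smallest k with rank(A^k) = rank(A^(k+1))).
For λ = 3: rank(A - 3I) = 3, and the largest Jordan block has size 2 (the smallest k with rank((A - 3I)^k) = rank((A - 3I)^(k+1))).

So m_A(x) = x(x - 3)^2.

m_A(x) = x(x - 3)^2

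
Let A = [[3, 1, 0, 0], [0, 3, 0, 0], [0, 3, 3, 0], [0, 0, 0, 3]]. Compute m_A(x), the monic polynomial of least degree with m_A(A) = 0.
The characteristic polynomial factors as (x - 3)^4. The minimal polynomial is ∏(x - λ)^{k_λ} where k_λ is the size of the largest Jordan block at λ.

For λ = 3: rank(A - 3I) = 1, and the largest Jordan block has size 2 (the smallest k with rank((A - 3I)^k) = rank((A - 3I)^(k+1))).

So m_A(x) = (x - 3)^2.

m_A(x) = (x - 3)^2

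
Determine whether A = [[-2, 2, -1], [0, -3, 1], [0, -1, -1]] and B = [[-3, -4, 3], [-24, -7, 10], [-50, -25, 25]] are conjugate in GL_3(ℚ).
No.

trace(A) = -6 but trace(B) = 15. The trace is a similarity invariant, so A and B are not similar.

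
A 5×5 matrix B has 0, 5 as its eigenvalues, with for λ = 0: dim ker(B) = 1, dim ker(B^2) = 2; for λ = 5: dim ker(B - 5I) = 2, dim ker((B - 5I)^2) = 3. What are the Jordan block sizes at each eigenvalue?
Jordan blocks: (0, 2), (5, 2), (5, 1)

λ = 0: successive nullity increments [1, 1] count blocks of size ≥ k; block sizes are [2].
λ = 5: successive nullity increments [2, 1] count blocks of size ≥ k; block sizes are [2, 1].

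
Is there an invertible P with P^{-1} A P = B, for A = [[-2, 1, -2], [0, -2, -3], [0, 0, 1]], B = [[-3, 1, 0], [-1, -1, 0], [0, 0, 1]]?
Two matrices over a field are similar if and only if they have the same invariant factors.

Both A and B have characteristic polynomial (x - 1)(x + 2)^2 and minimal polynomial (x - 1)(x + 2)^2. Computing further, both have invariant factors (x - 1)(x + 2)^2. Hence A and B are similar.

Yes.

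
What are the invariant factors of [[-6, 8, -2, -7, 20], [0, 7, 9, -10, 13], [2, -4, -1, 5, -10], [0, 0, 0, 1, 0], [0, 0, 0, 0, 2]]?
(x - 2)(x - 1)^3(x + 2)

The Jordan structure of A has elementary divisors (x + 2), (x - 1)^3, (x - 2). Arranging the block sizes at each eigenvalue in decreasing order and taking row products gives the invariant factors.

Invariant factors (smallest first, each dividing the next): (x - 2)(x - 1)^3(x + 2).

Check: the last factor (x - 2)(x - 1)^3(x + 2) is the minimal polynomial, and the product (x - 2)(x - 1)^3(x + 2) is the characteristic polynomial.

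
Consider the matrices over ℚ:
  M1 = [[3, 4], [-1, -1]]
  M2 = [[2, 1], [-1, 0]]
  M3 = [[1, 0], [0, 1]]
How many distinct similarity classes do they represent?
Characteristic polynomials: χ_{M1} = (x - 1)^2, χ_{M2} = (x - 1)^2, χ_{M3} = (x - 1)^2.

{M1, M2}: invariant factors (x - 1)^2.

{M3}: invariant factors x - 1, x - 1.

Matrices are similar if and only if their invariant-factor lists agree; the partition into similarity classes is {M1, M2}, {M3}.

2 classes: {M1, M2}, {M3}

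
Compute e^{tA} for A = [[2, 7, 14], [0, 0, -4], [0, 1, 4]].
A has Jordan form J = [[2, 1, 0], [0, 2, 0], [0, 0, 2]] with A = PJP^{-1}, so e^{tA} = P e^{tJ} P^{-1}.

For a Jordan block J_k(λ), e^{tJ_k(λ)} = e^{λt} · (I + tN + t^2 N^2/2! + ... + t^{k-1} N^{k-1}/(k-1)!) where N is the nilpotent superdiagonal part.

Assembling the blocks and conjugating back gives the entries of e^{tA} as shown above.

e^{tA} = [[e^{2*t}, 7*t*e^{2*t}, 14*t*e^{2*t}], [0, (1 - 2*t)*e^{2*t}, -4*t*e^{2*t}], [0, t*e^{2*t}, (2*t + 1)*e^{2*t}]]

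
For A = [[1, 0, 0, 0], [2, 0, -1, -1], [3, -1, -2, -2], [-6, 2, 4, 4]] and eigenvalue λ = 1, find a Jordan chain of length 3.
We seek v_1 ∈ ker((A - I)^3) \ ker((A - I)^2), then set v_{i+1} = (A - I) v_i.

One such chain is v_1 = [[1, 0, -2, 4]]^T, v_2 = [[0, 0, 1, -2]]^T, v_3 = [[0, 1, 1, -2]]^T. Check: (A - I) v_3 = [[0, 0, 0, 0]]^T = 0.

v_1 = [[1, 0, -2, 4]]^T, v_2 = [[0, 0, 1, -2]]^T, v_3 = [[0, 1, 1, -2]]^T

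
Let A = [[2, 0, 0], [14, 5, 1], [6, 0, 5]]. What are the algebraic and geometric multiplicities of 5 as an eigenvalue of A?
The characteristic polynomial is (x - 5)^2(x - 2), so the factor x - 5 appears with exponent 2: the algebraic multiplicity is 2.

rank(A - 5I) = 2, so the eigenspace has dimension 3 - 2 = 1: the geometric multiplicity is 1.

Since 1 < 2, A is not diagonalizable.

algebraic multiplicity 2, geometric multiplicity 1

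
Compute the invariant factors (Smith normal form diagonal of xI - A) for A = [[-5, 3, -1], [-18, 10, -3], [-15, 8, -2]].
The Jordan structure of A has elementary divisors (x - 1)^3. Arranging the block sizes at each eigenvalue in decreasing order and taking row products gives the invariant factors.

Invariant factors (smallest first, each dividing the next): (x - 1)^3.

Check: the last factor (x - 1)^3 is the minimal polynomial, and the product (x - 1)^3 is the characteristic polynomial.

(x - 1)^3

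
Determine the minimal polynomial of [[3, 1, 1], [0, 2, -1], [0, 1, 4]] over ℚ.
The characteristic polynomial factors as (x - 3)^3. The minimal polynomial is ∏(x - λ)^{k_λ} where k_λ is the size of the largest Jordan block at λ.

For λ = 3: rank(A - 3I) = 1, and the largest Jordan block has size 2 (the smallest k with rank((A - 3I)^k) = rank((A - 3I)^(k+1))).

So m_A(x) = (x - 3)^2.

m_A(x) = (x - 3)^2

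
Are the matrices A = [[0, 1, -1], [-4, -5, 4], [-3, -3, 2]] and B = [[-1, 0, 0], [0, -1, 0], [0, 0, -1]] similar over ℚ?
Both have characteristic polynomial (x + 1)^3, but the minimal polynomial of A is (x + 1)^2 while the minimal polynomial of B is x + 1. The minimal polynomial is a similarity invariant, so A and B are not similar.

No.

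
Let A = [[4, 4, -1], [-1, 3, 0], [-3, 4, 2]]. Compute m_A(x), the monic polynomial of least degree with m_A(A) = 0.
The characteristic polynomial factors as (x - 3)^3. The minimal polynomial is ∏(x - λ)^{k_λ} where k_λ is the size of the largest Jordan block at λ.

For λ = 3: rank(A - 3I) = 2, and the largest Jordan block has size 3 (the smallest k with rank((A - 3I)^k) = rank((A - 3I)^(k+1))).

So m_A(x) = (x - 3)^3.

m_A(x) = (x - 3)^3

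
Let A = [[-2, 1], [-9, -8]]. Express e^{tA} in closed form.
e^{tA} = [[(3*t + 1)*e^{-5*t}, t*e^{-5*t}], [-9*t*e^{-5*t}, (1 - 3*t)*e^{-5*t}]]

A has Jordan form J = [[-5, 1], [0, -5]] with A = PJP^{-1}, so e^{tA} = P e^{tJ} P^{-1}.

For a Jordan block J_k(λ), e^{tJ_k(λ)} = e^{λt} · (I + tN + t^2 N^2/2! + ... + t^{k-1} N^{k-1}/(k-1)!) where N is the nilpotent superdiagonal part.

Assembling the blocks and conjugating back gives the entries of e^{tA} as shown above.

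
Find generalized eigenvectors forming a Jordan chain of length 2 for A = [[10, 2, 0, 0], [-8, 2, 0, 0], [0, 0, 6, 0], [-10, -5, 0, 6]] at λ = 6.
v_1 = [[0, 1, 1, 0]]^T, v_2 = [[2, -4, 0, -5]]^T

We seek v_1 ∈ ker((A - 6I)^2) \ ker(A - 6I), then set v_{i+1} = (A - 6I) v_i.

One such chain is v_1 = [[0, 1, 1, 0]]^T, v_2 = [[2, -4, 0, -5]]^T. Check: (A - 6I) v_2 = [[0, 0, 0, 0]]^T = 0.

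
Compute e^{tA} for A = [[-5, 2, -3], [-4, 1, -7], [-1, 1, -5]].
A has Jordan form J = [[-3, 1, 0], [0, -3, 1], [0, 0, -3]] with A = PJP^{-1}, so e^{tA} = P e^{tJ} P^{-1}.

For a Jordan block J_k(λ), e^{tJ_k(λ)} = e^{λt} · (I + tN + t^2 N^2/2! + ... + t^{k-1} N^{k-1}/(k-1)!) where N is the nilpotent superdiagonal part.

Assembling the blocks and conjugating back gives the entries of e^{tA} as shown above.

e^{tA} = [[(-t^2 - 4*t + 2)*e^{-3*t}/2, t*(t + 4)*e^{-3*t}/2, t*(-t - 3)*e^{-3*t}], [t*(-t - 8)*e^{-3*t}/2, (t^2 + 8*t + 2)*e^{-3*t}/2, t*(-t - 7)*e^{-3*t}], [-t*e^{-3*t}, t*e^{-3*t}, (1 - 2*t)*e^{-3*t}]]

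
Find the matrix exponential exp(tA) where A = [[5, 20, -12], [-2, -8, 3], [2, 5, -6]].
A has Jordan form J = [[-3, 1, 0], [0, -3, 0], [0, 0, -3]] with A = PJP^{-1}, so e^{tA} = P e^{tJ} P^{-1}.

For a Jordan block J_k(λ), e^{tJ_k(λ)} = e^{λt} · (I + tN + t^2 N^2/2! + ... + t^{k-1} N^{k-1}/(k-1)!) where N is the nilpotent superdiagonal part.

Assembling the blocks and conjugating back gives the entries of e^{tA} as shown above.

e^{tA} = [[(8*t + 1)*e^{-3*t}, 20*t*e^{-3*t}, -12*t*e^{-3*t}], [-2*t*e^{-3*t}, (1 - 5*t)*e^{-3*t}, 3*t*e^{-3*t}], [2*t*e^{-3*t}, 5*t*e^{-3*t}, (1 - 3*t)*e^{-3*t}]]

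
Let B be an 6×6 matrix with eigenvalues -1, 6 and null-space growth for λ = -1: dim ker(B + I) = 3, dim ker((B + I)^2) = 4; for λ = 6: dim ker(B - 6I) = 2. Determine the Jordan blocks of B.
λ = -1: successive nullity increments [3, 1] count blocks of size ≥ k; block sizes are [2, 1, 1].
λ = 6: successive nullity increments [2] count blocks of size ≥ k; block sizes are [1, 1].

Jordan blocks: (-1, 2), (-1, 1), (-1, 1), (6, 1), (6, 1)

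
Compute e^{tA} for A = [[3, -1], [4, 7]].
e^{tA} = [[(1 - 2*t)*e^{5*t}, -t*e^{5*t}], [4*t*e^{5*t}, (2*t + 1)*e^{5*t}]]

A has Jordan form J = [[5, 1], [0, 5]] with A = PJP^{-1}, so e^{tA} = P e^{tJ} P^{-1}.

For a Jordan block J_k(λ), e^{tJ_k(λ)} = e^{λt} · (I + tN + t^2 N^2/2! + ... + t^{k-1} N^{k-1}/(k-1)!) where N is the nilpotent superdiagonal part.

Assembling the blocks and conjugating back gives the entries of e^{tA} as shown above.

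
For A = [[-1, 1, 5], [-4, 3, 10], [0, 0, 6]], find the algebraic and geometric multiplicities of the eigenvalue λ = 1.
The characteristic polynomial is (x - 6)(x - 1)^2, so the factor x - 1 appears with exponent 2: the algebraic multiplicity is 2.

rank(A - I) = 2, so the eigenspace has dimension 3 - 2 = 1: the geometric multiplicity is 1.

Since 1 < 2, A is not diagonalizable.

algebraic multiplicity 2, geometric multiplicity 1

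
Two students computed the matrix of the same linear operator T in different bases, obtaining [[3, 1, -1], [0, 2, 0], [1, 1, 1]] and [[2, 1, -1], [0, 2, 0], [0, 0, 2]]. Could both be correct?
Yes.

Two matrices over a field are similar if and only if they have the same invariant factors.

Both A and B have characteristic polynomial (x - 2)^3 and minimal polynomial (x - 2)^2. Computing further, both have invariant factors x - 2, (x - 2)^2. Hence A and B are similar.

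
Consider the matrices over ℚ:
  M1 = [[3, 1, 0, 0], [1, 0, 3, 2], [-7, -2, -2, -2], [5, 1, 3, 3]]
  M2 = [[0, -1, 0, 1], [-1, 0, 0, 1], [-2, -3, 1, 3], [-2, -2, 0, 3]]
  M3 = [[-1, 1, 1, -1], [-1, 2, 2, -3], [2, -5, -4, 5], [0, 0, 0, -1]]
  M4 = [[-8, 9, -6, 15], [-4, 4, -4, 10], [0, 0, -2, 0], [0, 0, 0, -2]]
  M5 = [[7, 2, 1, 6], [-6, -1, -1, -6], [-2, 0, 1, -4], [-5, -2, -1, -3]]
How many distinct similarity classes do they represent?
3 classes: {M1, M2, M5}, {M3}, {M4}

Characteristic polynomials: χ_{M1} = (x - 1)^4, χ_{M2} = (x - 1)^4, χ_{M3} = (x + 1)^4, χ_{M4} = (x + 2)^4, χ_{M5} = (x - 1)^4.

{M1, M2, M5}: invariant factors x - 1, (x - 1)^3.

{M3}: invariant factors x + 1, (x + 1)^3.

{M4}: invariant factors x + 2, x + 2, (x + 2)^2.

Matrices are similar if and only if their invariant-factor lists agree; the partition into similarity classes is {M1, M2, M5}, {M3}, {M4}.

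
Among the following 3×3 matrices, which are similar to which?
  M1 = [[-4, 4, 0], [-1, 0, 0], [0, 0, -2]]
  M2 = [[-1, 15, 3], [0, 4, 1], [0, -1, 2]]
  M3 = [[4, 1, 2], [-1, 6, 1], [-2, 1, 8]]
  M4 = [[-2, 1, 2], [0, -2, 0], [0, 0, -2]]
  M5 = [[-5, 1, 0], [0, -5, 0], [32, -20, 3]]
Characteristic polynomials: χ_{M1} = (x + 2)^3, χ_{M2} = (x - 3)^2(x + 1), χ_{M3} = (x - 6)^3, χ_{M4} = (x + 2)^3, χ_{M5} = (x - 3)(x + 5)^2.

{M1, M4}: invariant factors x + 2, (x + 2)^2.

{M2}: invariant factors (x - 3)^2(x + 1).

{M3}: invariant factors (x - 6)^3.

{M5}: invariant factors (x - 3)(x + 5)^2.

Matrices are similar if and only if their invariant-factor lists agree; the partition into similarity classes is {M1, M4}, {M2}, {M3}, {M5}.

4 classes: {M1, M4}, {M2}, {M3}, {M5}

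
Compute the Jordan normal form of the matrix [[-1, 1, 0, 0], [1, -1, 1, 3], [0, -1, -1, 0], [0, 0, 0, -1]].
J = [[-1, 1, 0, 0], [0, -1, 1, 0], [0, 0, -1, 0], [0, 0, 0, -1]]

The characteristic polynomial is det(xI - A) = (x + 1)^4, so the eigenvalues are -1 (algebraic multiplicity 4).

For λ = -1: rank(A + I) = 2, rank((A + I)^2) = 1, rank((A + I)^3) = 0. The eigenspace has dimension 4 - 2 = 2, so there are 2 Jordan blocks; the rank sequence gives block sizes [3, 1].

Assembling the blocks gives the Jordan form J above.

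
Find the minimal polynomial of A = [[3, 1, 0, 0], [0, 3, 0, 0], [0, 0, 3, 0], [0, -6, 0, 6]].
The characteristic polynomial factors as (x - 6)(x - 3)^3. The minimal polynomial is ∏(x - λ)^{k_λ} where k_λ is the size of the largest Jordan block at λ.

For λ = 3: rank(A - 3I) = 2, and the largest Jordan block has size 2 (the smallest k with rank((A - 3I)^k) = rank((A - 3I)^(k+1))).
For λ = 6: rank(A - 6I) = 3, and the largest Jordan block has size 1 (the smallest k with rank((A - 6I)^k) = rank((A - 6I)^(k+1))).

So m_A(x) = (x - 6)(x - 3)^2.

m_A(x) = (x - 6)(x - 3)^2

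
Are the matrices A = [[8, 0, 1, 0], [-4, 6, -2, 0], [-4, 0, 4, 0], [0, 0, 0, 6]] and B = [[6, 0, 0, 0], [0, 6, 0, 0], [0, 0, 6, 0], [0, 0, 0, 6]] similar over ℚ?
No.

Both have characteristic polynomial (x - 6)^4, but the minimal polynomial of A is (x - 6)^2 while the minimal polynomial of B is x - 6. The minimal polynomial is a similarity invariant, so A and B are not similar.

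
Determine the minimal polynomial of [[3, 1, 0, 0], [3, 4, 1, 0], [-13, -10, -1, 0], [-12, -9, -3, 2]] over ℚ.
m_A(x) = (x - 2)^3

The characteristic polynomial factors as (x - 2)^4. The minimal polynomial is ∏(x - λ)^{k_λ} where k_λ is the size of the largest Jordan block at λ.

For λ = 2: rank(A - 2I) = 2, and the largest Jordan block has size 3 (the smallest k with rank((A - 2I)^k) = rank((A - 2I)^(k+1))).

So m_A(x) = (x - 2)^3.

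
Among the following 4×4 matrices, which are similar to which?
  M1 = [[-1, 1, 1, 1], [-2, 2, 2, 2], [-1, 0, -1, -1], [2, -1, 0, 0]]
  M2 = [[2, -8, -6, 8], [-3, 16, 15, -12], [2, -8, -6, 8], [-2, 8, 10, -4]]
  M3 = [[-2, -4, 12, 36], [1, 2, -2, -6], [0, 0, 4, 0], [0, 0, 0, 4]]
2 classes: {M1}, {M2, M3}

Characteristic polynomials: χ_{M1} = x^4, χ_{M2} = x^2(x - 4)^2, χ_{M3} = x^2(x - 4)^2.

{M1}: invariant factors x^2, x^2.

{M2, M3}: invariant factors x - 4, x^2(x - 4).

Matrices are similar if and only if their invariant-factor lists agree; the partition into similarity classes is {M1}, {M2, M3}.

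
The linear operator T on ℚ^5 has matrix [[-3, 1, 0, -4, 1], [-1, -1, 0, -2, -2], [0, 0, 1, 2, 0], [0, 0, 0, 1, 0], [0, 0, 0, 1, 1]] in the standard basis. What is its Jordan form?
J = [[-2, 1, 0, 0, 0], [0, -2, 0, 0, 0], [0, 0, 1, 1, 0], [0, 0, 0, 1, 0], [0, 0, 0, 0, 1]]

The characteristic polynomial is det(xI - A) = (x - 1)^3(x + 2)^2, so the eigenvalues are -2 (algebraic multiplicity 2), 1 (algebraic multiplicity 3).

For λ = -2: rank(A + 2I) = 4, rank((A + 2I)^2) = 3. The eigenspace has dimension 5 - 4 = 1, so there is 1 Jordan block; the rank sequence gives block sizes [2].

For λ = 1: rank(A - I) = 3, rank((A - I)^2) = 2. The eigenspace has dimension 5 - 3 = 2, so there are 2 Jordan blocks; the rank sequence gives block sizes [2, 1].

Assembling the blocks gives the Jordan form J above.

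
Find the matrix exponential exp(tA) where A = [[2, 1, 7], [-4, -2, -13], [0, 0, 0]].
A has Jordan form J = [[0, 1, 0], [0, 0, 1], [0, 0, 0]] with A = PJP^{-1}, so e^{tA} = P e^{tJ} P^{-1}.

For a Jordan block J_k(λ), e^{tJ_k(λ)} = e^{λt} · (I + tN + t^2 N^2/2! + ... + t^{k-1} N^{k-1}/(k-1)!) where N is the nilpotent superdiagonal part.

Assembling the blocks and conjugating back gives the entries of e^{tA} as shown above.

e^{tA} = [[2*t + 1, t, t*(t + 14)/2], [-4*t, 1 - 2*t, t*(-t - 13)], [0, 0, 1]]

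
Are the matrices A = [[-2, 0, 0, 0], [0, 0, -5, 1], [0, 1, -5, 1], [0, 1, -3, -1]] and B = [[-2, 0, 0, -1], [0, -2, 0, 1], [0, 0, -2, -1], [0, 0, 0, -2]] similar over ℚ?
Both have characteristic polynomial (x + 2)^4, but the minimal polynomial of A is (x + 2)^3 while the minimal polynomial of B is (x + 2)^2. The minimal polynomial is a similarity invariant, so A and B are not similar.

No.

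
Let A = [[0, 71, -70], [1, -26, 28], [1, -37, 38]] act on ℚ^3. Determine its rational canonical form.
The invariant factors of A (the non-unit diagonal entries of the Smith normal form of xI - A over ℚ[x]) are (x - 5)(x - 4)(x - 3), each dividing the next. The characteristic polynomial is their product, (x - 5)(x - 4)(x - 3).

The rational canonical form is the block-diagonal matrix of companion matrices C(f_i):
R = [[0, 0, 60], [1, 0, -47], [0, 1, 12]].

R = [[0, 0, 60], [1, 0, -47], [0, 1, 12]]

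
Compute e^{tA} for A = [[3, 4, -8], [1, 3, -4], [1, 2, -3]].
e^{tA} = [[(2*t + 1)*e^{t}, 4*t*e^{t}, -8*t*e^{t}], [t*e^{t}, (2*t + 1)*e^{t}, -4*t*e^{t}], [t*e^{t}, 2*t*e^{t}, (1 - 4*t)*e^{t}]]

A has Jordan form J = [[1, 1, 0], [0, 1, 0], [0, 0, 1]] with A = PJP^{-1}, so e^{tA} = P e^{tJ} P^{-1}.

For a Jordan block J_k(λ), e^{tJ_k(λ)} = e^{λt} · (I + tN + t^2 N^2/2! + ... + t^{k-1} N^{k-1}/(k-1)!) where N is the nilpotent superdiagonal part.

Assembling the blocks and conjugating back gives the entries of e^{tA} as shown above.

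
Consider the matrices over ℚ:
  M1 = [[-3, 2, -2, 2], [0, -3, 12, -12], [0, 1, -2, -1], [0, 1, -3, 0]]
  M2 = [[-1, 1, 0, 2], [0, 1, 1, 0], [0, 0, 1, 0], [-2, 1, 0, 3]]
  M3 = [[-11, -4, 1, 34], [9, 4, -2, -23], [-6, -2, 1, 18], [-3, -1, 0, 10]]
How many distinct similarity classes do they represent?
Characteristic polynomials: χ_{M1} = (x - 1)(x + 3)^3, χ_{M2} = (x - 1)^4, χ_{M3} = (x - 1)^4.

{M1}: invariant factors x + 3, (x - 1)(x + 3)^2.

{M2, M3}: invariant factors x - 1, (x - 1)^3.

Matrices are similar if and only if their invariant-factor lists agree; the partition into similarity classes is {M1}, {M2, M3}.

2 classes: {M1}, {M2, M3}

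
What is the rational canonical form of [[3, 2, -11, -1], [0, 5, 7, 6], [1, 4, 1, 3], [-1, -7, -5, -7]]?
The invariant factors of A (the non-unit diagonal entries of the Smith normal form of xI - A over ℚ[x]) are (x - 2)(x^3 - x - 1), each dividing the next. The characteristic polynomial is their product, (x - 2)(x^3 - x - 1).

The rational canonical form is the block-diagonal matrix of companion matrices C(f_i):
R = [[0, 0, 0, -2], [1, 0, 0, -1], [0, 1, 0, 1], [0, 0, 1, 2]].

Note the characteristic polynomial does not split into linear factors over ℚ, so A has no Jordan form over ℚ; the rational canonical form exists over any field.

R = [[0, 0, 0, -2], [1, 0, 0, -1], [0, 1, 0, 1], [0, 0, 1, 2]]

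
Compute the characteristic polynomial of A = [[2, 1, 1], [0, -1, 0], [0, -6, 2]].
xI - A = [[x - 2, -1, -1], [0, x + 1, 0], [0, 6, x - 2]].

Expanding det(xI - A) along the first row:
det(xI - A) = + (x - 2)·det([[x + 1, 0], [6, x - 2]]) - (-1)·det([[0, 0], [0, x - 2]]) + (-1)·det([[0, x + 1], [0, 6]]).

Evaluating gives χ_A(x) = x^3 - 3x^2 + 4 = (x - 2)^2(x + 1).

χ_A(x) = (x - 2)^2(x + 1)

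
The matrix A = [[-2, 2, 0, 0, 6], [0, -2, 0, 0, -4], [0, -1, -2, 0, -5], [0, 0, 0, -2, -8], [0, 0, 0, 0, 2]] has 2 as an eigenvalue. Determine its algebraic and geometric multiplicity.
algebraic multiplicity 1, geometric multiplicity 1

The characteristic polynomial is (x - 2)(x + 2)^4, so the factor x - 2 appears with exponent 1: the algebraic multiplicity is 1.

rank(A - 2I) = 4, so the eigenspace has dimension 5 - 4 = 1: the geometric multiplicity is 1.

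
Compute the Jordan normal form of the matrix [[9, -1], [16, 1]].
The characteristic polynomial is det(xI - A) = (x - 5)^2, so the eigenvalues are 5 (algebraic multiplicity 2).

For λ = 5: rank(A - 5I) = 1, rank((A - 5I)^2) = 0. The eigenspace has dimension 2 - 1 = 1, so there is 1 Jordan block; the rank sequence gives block sizes [2].

Assembling the blocks gives the Jordan form J above.

J = [[5, 1], [0, 5]]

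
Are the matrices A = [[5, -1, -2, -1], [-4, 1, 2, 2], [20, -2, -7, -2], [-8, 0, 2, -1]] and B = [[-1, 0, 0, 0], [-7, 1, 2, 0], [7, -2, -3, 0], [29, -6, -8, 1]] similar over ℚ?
Two matrices over a field are similar if and only if they have the same invariant factors.

Both A and B have characteristic polynomial (x - 1)(x + 1)^3 and minimal polynomial (x - 1)(x + 1)^2. Computing further, both have invariant factors x + 1, (x - 1)(x + 1)^2. Hence A and B are similar.

Yes.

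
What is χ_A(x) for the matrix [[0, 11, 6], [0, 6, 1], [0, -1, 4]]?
χ_A(x) = x(x - 5)^2

xI - A = [[x, -11, -6], [0, x - 6, -1], [0, 1, x - 4]].

Expanding det(xI - A) along the first row:
det(xI - A) = + (x)·det([[x - 6, -1], [1, x - 4]]) - (-11)·det([[0, -1], [0, x - 4]]) + (-6)·det([[0, x - 6], [0, 1]]).

Evaluating gives χ_A(x) = x^3 - 10x^2 + 25x = x(x - 5)^2.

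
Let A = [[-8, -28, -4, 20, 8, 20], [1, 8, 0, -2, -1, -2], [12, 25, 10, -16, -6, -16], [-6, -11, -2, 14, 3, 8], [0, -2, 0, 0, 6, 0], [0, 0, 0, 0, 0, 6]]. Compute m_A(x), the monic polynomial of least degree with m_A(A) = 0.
The characteristic polynomial factors as (x - 6)^6. The minimal polynomial is ∏(x - λ)^{k_λ} where k_λ is the size of the largest Jordan block at λ.

For λ = 6: rank(A - 6I) = 3, and the largest Jordan block has size 3 (the smallest k with rank((A - 6I)^k) = rank((A - 6I)^(k+1))).

So m_A(x) = (x - 6)^3.

m_A(x) = (x - 6)^3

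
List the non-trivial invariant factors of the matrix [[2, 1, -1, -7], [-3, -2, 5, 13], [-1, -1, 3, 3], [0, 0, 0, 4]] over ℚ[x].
(x - 4)(x - 1)^3

The Jordan structure of A has elementary divisors (x - 1)^3, (x - 4). Arranging the block sizes at each eigenvalue in decreasing order and taking row products gives the invariant factors.

Invariant factors (smallest first, each dividing the next): (x - 4)(x - 1)^3.

Check: the last factor (x - 4)(x - 1)^3 is the minimal polynomial, and the product (x - 4)(x - 1)^3 is the characteristic polynomial.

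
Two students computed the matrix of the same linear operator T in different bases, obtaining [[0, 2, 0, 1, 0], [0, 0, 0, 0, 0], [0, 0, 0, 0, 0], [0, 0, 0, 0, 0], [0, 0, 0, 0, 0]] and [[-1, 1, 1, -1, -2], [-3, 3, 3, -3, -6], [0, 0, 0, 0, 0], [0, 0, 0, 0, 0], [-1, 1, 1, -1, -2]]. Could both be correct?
Yes.

Two matrices over a field are similar if and only if they have the same invariant factors.

Both A and B have characteristic polynomial x^5 and minimal polynomial x^2. Computing further, both have invariant factors x, x, x, x^2. Hence A and B are similar.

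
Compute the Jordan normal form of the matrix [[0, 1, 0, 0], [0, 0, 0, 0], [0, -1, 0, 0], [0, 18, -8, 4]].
J = [[0, 1, 0, 0], [0, 0, 0, 0], [0, 0, 0, 0], [0, 0, 0, 4]]

The characteristic polynomial is det(xI - A) = x^3(x - 4), so the eigenvalues are 0 (algebraic multiplicity 3), 4 (algebraic multiplicity 1).

For λ = 0: rank(A) = 2, rank(A^2) = 1. The eigenspace has dimension 4 - 2 = 2, so there are 2 Jordan blocks; the rank sequence gives block sizes [2, 1].

For λ = 4: algebraic multiplicity 1 gives one 1×1 block.

Assembling the blocks gives the Jordan form J above.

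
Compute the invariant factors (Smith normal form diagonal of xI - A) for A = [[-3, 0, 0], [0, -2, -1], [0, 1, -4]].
x + 3, (x + 3)^2

The Jordan structure of A has elementary divisors (x + 3)^2, (x + 3). Arranging the block sizes at each eigenvalue in decreasing order and taking row products gives the invariant factors.

Invariant factors (smallest first, each dividing the next): x + 3, (x + 3)^2.

Check: the last factor (x + 3)^2 is the minimal polynomial, and the product (x + 3)^3 is the characteristic polynomial.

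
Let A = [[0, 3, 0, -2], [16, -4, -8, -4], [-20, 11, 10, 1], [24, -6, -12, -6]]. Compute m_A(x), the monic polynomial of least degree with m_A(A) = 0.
m_A(x) = x^2

The characteristic polynomial factors as x^4. The minimal polynomial is ∏(x - λ)^{k_λ} where k_λ is the size of the largest Jordan block at λ.

For λ = 0: rank(A) = 2, and the largest Jordan block has size 2 (the smallest k with rank(A^k) = rank(A^(k+1))).

So m_A(x) = x^2.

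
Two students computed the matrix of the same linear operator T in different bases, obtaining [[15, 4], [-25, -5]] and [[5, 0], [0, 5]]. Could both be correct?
Both have characteristic polynomial (x - 5)^2, but the minimal polynomial of A is (x - 5)^2 while the minimal polynomial of B is x - 5. The minimal polynomial is a similarity invariant, so A and B are not similar.

No.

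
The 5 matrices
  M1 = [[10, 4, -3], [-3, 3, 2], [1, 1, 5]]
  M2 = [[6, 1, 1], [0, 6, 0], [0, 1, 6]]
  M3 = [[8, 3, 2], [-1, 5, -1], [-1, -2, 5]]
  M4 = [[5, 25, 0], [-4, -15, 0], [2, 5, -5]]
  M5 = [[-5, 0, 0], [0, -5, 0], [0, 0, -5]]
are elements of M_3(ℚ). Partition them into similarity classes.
Characteristic polynomials: χ_{M1} = (x - 6)^3, χ_{M2} = (x - 6)^3, χ_{M3} = (x - 6)^3, χ_{M4} = (x + 5)^3, χ_{M5} = (x + 5)^3.

{M1, M2, M3}: invariant factors (x - 6)^3.

{M4}: invariant factors x + 5, (x + 5)^2.

{M5}: invariant factors x + 5, x + 5, x + 5.

Matrices are similar if and only if their invariant-factor lists agree; the partition into similarity classes is {M1, M2, M3}, {M4}, {M5}.

3 classes: {M1, M2, M3}, {M4}, {M5}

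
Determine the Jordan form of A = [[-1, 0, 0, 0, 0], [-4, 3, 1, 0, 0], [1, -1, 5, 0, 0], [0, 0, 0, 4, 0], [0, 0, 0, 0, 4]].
J = [[-1, 0, 0, 0, 0], [0, 4, 1, 0, 0], [0, 0, 4, 0, 0], [0, 0, 0, 4, 0], [0, 0, 0, 0, 4]]

The characteristic polynomial is det(xI - A) = (x - 4)^4(x + 1), so the eigenvalues are -1 (algebraic multiplicity 1), 4 (algebraic multiplicity 4).

For λ = -1: algebraic multiplicity 1 gives one 1×1 block.

For λ = 4: rank(A - 4I) = 2, rank((A - 4I)^2) = 1. The eigenspace has dimension 5 - 2 = 3, so there are 3 Jordan blocks; the rank sequence gives block sizes [2, 1, 1].

Assembling the blocks gives the Jordan form J above.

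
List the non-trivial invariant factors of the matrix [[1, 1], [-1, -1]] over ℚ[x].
The Jordan structure of A has elementary divisors x^2. Arranging the block sizes at each eigenvalue in decreasing order and taking row products gives the invariant factors.

Invariant factors (smallest first, each dividing the next): x^2.

Check: the last factor x^2 is the minimal polynomial, and the product x^2 is the characteristic polynomial.

x^2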